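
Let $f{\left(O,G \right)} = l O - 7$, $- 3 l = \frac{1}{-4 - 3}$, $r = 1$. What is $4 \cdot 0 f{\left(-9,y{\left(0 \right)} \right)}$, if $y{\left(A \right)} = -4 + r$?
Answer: $0$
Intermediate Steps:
$y{\left(A \right)} = -3$ ($y{\left(A \right)} = -4 + 1 = -3$)
$l = \frac{1}{21}$ ($l = - \frac{1}{3 \left(-4 - 3\right)} = - \frac{1}{3 \left(-7\right)} = \left(- \frac{1}{3}\right) \left(- \frac{1}{7}\right) = \frac{1}{21} \approx 0.047619$)
$f{\left(O,G \right)} = -7 + \frac{O}{21}$ ($f{\left(O,G \right)} = \frac{O}{21} - 7 = -7 + \frac{O}{21}$)
$4 \cdot 0 f{\left(-9,y{\left(0 \right)} \right)} = 4 \cdot 0 \left(-7 + \frac{1}{21} \left(-9\right)\right) = 0 \left(-7 - \frac{3}{7}\right) = 0 \left(- \frac{52}{7}\right) = 0$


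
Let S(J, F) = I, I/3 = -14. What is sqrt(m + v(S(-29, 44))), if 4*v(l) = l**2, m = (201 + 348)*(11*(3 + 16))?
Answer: 27*sqrt(158) ≈ 339.38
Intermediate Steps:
I = -42 (I = 3*(-14) = -42)
S(J, F) = -42
m = 114741 (m = 549*(11*19) = 549*209 = 114741)
v(l) = l**2/4
sqrt(m + v(S(-29, 44))) = sqrt(114741 + (1/4)*(-42)**2) = sqrt(114741 + (1/4)*1764) = sqrt(114741 + 441) = sqrt(115182) = 27*sqrt(158)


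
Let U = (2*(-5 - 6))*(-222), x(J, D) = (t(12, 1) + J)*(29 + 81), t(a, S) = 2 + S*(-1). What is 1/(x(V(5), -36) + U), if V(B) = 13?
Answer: 1/6424 ≈ 0.00015567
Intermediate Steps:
t(a, S) = 2 - S
x(J, D) = 110 + 110*J (x(J, D) = ((2 - 1*1) + J)*(29 + 81) = ((2 - 1) + J)*110 = (1 + J)*110 = 110 + 110*J)
U = 4884 (U = (2*(-11))*(-222) = -22*(-222) = 4884)
1/(x(V(5), -36) + U) = 1/((110 + 110*13) + 4884) = 1/((110 + 1430) + 4884) = 1/(1540 + 4884) = 1/6424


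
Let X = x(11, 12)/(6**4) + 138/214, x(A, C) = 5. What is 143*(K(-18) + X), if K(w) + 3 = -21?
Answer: -463058167/138672 ≈ -3339.2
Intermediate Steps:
K(w) = -24 (K(w) = -3 - 21 = -24)
X = 89959/138672 (X = 5/(6**4) + 138/214 = 5/1296 + 138*(1/214) = 5*(1/1296) + 69/107 = 5/1296 + 69/107 = 89959/138672 ≈ 0.64872)
143*(K(-18) + X) = 143*(-24 + 89959/138672) = 143*(-3238169/138672) = -463058167/138672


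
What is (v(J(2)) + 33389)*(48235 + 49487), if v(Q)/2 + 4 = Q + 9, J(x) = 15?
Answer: 3266748738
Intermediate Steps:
v(Q) = 10 + 2*Q (v(Q) = -8 + 2*(Q + 9) = -8 + 2*(9 + Q) = -8 + (18 + 2*Q) = 10 + 2*Q)
(v(J(2)) + 33389)*(48235 + 49487) = ((10 + 2*15) + 33389)*(48235 + 49487) = ((10 + 30) + 33389)*97722 = (40 + 33389)*97722 = 33429*97722 = 3266748738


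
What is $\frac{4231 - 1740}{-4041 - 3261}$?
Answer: $- \frac{2491}{7302} \approx -0.34114$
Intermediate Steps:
$\frac{4231 - 1740}{-4041 - 3261} = \frac{2491}{-7302} = 2491 \left(- \frac{1}{7302}\right) = - \frac{2491}{7302}$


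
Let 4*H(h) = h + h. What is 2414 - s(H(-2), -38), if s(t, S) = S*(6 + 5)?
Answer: 2832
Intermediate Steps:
H(h) = h/2 (H(h) = (h + h)/4 = (2*h)/4 = h/2)
s(t, S) = 11*S (s(t, S) = S*11 = 11*S)
2414 - s(H(-2), -38) = 2414 - 11*(-38) = 2414 - 1*(-418) = 2414 + 418 = 2832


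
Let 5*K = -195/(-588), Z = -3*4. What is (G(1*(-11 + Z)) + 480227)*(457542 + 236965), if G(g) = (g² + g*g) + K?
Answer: 65514146121611/196 ≈ 3.3426e+11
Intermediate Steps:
Z = -12
K = 13/196 (K = (-195/(-588))/5 = (-195*(-1/588))/5 = (⅕)*(65/196) = 13/196 ≈ 0.066326)
G(g) = 13/196 + 2*g² (G(g) = (g² + g*g) + 13/196 = (g² + g²) + 13/196 = 2*g² + 13/196 = 13/196 + 2*g²)
(G(1*(-11 + Z)) + 480227)*(457542 + 236965) = ((13/196 + 2*(1*(-11 - 12))²) + 480227)*(457542 + 236965) = ((13/196 + 2*(1*(-23))²) + 480227)*694507 = ((13/196 + 2*(-23)²) + 480227)*694507 = ((13/196 + 2*529) + 480227)*694507 = ((13/196 + 1058) + 480227)*694507 = (207381/196 + 480227)*694507 = (94331873/196)*694507 = 65514146121611/196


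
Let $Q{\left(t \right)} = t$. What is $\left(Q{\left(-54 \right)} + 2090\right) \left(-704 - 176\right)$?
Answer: $-1791680$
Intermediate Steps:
$\left(Q{\left(-54 \right)} + 2090\right) \left(-704 - 176\right) = \left(-54 + 2090\right) \left(-704 - 176\right) = 2036 \left(-880\right) = -1791680$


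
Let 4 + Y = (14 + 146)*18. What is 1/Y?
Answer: 1/2876 ≈ 0.00034771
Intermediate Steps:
Y = 2876 (Y = -4 + (14 + 146)*18 = -4 + 160*18 = -4 + 2880 = 2876)
1/Y = 1/2876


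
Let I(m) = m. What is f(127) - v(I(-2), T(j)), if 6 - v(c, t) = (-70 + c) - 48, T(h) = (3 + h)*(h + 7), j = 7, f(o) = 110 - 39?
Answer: -55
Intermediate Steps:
f(o) = 71
T(h) = (3 + h)*(7 + h)
v(c, t) = 124 - c (v(c, t) = 6 - ((-70 + c) - 48) = 6 - (-118 + c) = 6 + (118 - c) = 124 - c)
f(127) - v(I(-2), T(j)) = 71 - (124 - 1*(-2)) = 71 - (124 + 2) = 71 - 1*126 = 71 - 126 = -55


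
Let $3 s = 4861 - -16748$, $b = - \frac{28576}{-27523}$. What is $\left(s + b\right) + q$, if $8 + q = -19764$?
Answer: $- \frac{345908011}{27523} \approx -12568.0$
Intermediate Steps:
$q = -19772$ ($q = -8 - 19764 = -19772$)
$b = \frac{28576}{27523}$ ($b = \left(-28576\right) \left(- \frac{1}{27523}\right) = \frac{28576}{27523} \approx 1.0383$)
$s = 7203$ ($s = \frac{4861 - -16748}{3} = \frac{4861 + 16748}{3} = \frac{1}{3} \cdot 21609 = 7203$)
$\left(s + b\right) + q = \left(7203 + \frac{28576}{27523}\right) - 19772 = \frac{198276745}{27523} - 19772 = - \frac{345908011}{27523}$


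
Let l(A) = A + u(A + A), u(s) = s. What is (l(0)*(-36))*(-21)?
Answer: 0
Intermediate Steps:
l(A) = 3*A (l(A) = A + (A + A) = A + 2*A = 3*A)
(l(0)*(-36))*(-21) = ((3*0)*(-36))*(-21) = (0*(-36))*(-21) = 0*(-21) = 0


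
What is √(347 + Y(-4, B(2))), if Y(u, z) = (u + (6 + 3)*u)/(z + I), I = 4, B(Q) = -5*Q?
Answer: √3183/3 ≈ 18.806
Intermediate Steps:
Y(u, z) = 10*u/(4 + z) (Y(u, z) = (u + (6 + 3)*u)/(z + 4) = (u + 9*u)/(4 + z) = (10*u)/(4 + z) = 10*u/(4 + z))
√(347 + Y(-4, B(2))) = √(347 + 10*(-4)/(4 - 5*2)) = √(347 + 10*(-4)/(4 - 10)) = √(347 + 10*(-4)/(-6)) = √(347 + 10*(-4)*(-⅙)) = √(347 + 20/3) = √(1061/3) = √3183/3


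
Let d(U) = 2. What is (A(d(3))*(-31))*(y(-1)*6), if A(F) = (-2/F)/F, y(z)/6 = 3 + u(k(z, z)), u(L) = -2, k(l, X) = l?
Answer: 558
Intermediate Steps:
y(z) = 6 (y(z) = 6*(3 - 2) = 6*1 = 6)
A(F) = -2/F**2
(A(d(3))*(-31))*(y(-1)*6) = (-2/2**2*(-31))*(6*6) = (-2*1/4*(-31))*36 = -1/2*(-31)*36 = (31/2)*36 = 558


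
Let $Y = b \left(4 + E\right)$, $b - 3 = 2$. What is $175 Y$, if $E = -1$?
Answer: $2625$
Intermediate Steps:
$b = 5$ ($b = 3 + 2 = 5$)
$Y = 15$ ($Y = 5 \left(4 - 1\right) = 5 \cdot 3 = 15$)
$175 Y = 175 \cdot 15 = 2625$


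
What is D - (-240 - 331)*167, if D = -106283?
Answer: -10926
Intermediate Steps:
D - (-240 - 331)*167 = -106283 - (-240 - 331)*167 = -106283 - (-571)*167 = -106283 - 1*(-95357) = -106283 + 95357 = -10926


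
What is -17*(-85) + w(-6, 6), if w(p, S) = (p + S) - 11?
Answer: 1434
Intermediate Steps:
w(p, S) = -11 + S + p (w(p, S) = (S + p) - 11 = -11 + S + p)
-17*(-85) + w(-6, 6) = -17*(-85) + (-11 + 6 - 6) = 1445 - 11 = 1434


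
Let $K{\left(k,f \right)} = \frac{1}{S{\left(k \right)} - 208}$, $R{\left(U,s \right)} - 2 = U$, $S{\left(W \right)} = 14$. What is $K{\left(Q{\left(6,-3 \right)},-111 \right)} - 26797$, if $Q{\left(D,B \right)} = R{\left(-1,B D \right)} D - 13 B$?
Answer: $- \frac{5198619}{194} \approx -26797.0$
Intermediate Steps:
$R{\left(U,s \right)} = 2 + U$
$Q{\left(D,B \right)} = D - 13 B$ ($Q{\left(D,B \right)} = \left(2 - 1\right) D - 13 B = 1 D - 13 B = D - 13 B$)
$K{\left(k,f \right)} = - \frac{1}{194}$ ($K{\left(k,f \right)} = \frac{1}{14 - 208} = \frac{1}{-194} = - \frac{1}{194}$)
$K{\left(Q{\left(6,-3 \right)},-111 \right)} - 26797 = - \frac{1}{194} - 26797 = - \frac{5198619}{194}$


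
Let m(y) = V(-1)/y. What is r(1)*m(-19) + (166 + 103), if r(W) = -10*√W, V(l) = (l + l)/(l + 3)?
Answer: 5101/19 ≈ 268.47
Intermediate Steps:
V(l) = 2*l/(3 + l) (V(l) = (2*l)/(3 + l) = 2*l/(3 + l))
m(y) = -1/y (m(y) = (2*(-1)/(3 - 1))/y = (2*(-1)/2)/y = (2*(-1)*(½))/y = -1/y)
r(1)*m(-19) + (166 + 103) = (-10*√1)*(-1/(-19)) + (166 + 103) = (-10*1)*(-1*(-1/19)) + 269 = -10*1/19 + 269 = -10/19 + 269 = 5101/19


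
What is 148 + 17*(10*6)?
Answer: 1168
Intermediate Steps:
148 + 17*(10*6) = 148 + 17*60 = 148 + 1020 = 1168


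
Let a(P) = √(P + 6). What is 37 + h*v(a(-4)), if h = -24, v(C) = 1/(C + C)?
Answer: 37 - 6*√2 ≈ 28.515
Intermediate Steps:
a(P) = √(6 + P)
v(C) = 1/(2*C)
37 + h*v(a(-4)) = 37 - 12/(√(6 - 4)) = 37 - 12/(√2) = 37 - 12*√2/2 = 37 - 6*√2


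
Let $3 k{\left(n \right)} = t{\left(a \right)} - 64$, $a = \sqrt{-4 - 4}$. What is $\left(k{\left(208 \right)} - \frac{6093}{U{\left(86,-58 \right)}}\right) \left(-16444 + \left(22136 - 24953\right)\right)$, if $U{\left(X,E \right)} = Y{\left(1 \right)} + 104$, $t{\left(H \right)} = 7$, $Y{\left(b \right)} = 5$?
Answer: $\frac{157246804}{109} \approx 1.4426 \cdot 10^{6}$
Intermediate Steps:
$a = 2 i \sqrt{2}$ ($a = \sqrt{-8} = 2 i \sqrt{2} \approx 2.8284 i$)
$U{\left(X,E \right)} = 109$ ($U{\left(X,E \right)} = 5 + 104 = 109$)
$k{\left(n \right)} = -19$ ($k{\left(n \right)} = \frac{7 - 64}{3} = \frac{1}{3} \left(-57\right) = -19$)
$\left(k{\left(208 \right)} - \frac{6093}{U{\left(86,-58 \right)}}\right) \left(-16444 + \left(22136 - 24953\right)\right) = \left(-19 - \frac{6093}{109}\right) \left(-16444 + \left(22136 - 24953\right)\right) = \left(-19 - \frac{6093}{109}\right) \left(-16444 - 2817\right) = \left(- \frac{8164}{109}\right) \left(-19261\right) = \frac{157246804}{109}$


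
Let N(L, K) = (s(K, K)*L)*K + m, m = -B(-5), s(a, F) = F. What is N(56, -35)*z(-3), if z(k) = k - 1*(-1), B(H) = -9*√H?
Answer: -137200 - 18*I*√5 ≈ -1.372e+5 - 40.249*I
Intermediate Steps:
m = 9*I*√5 (m = -(-9)*√(-5) = -(-9)*I*√5 = 9*I*√5 ≈ 20.125*I)
N(L, K) = L*K² + 9*I*√5 (N(L, K) = (K*L)*K + 9*I*√5 = L*K² + 9*I*√5)
z(k) = 1 + k (z(k) = k + 1 = 1 + k)
N(56, -35)*z(-3) = (56*(-35)² + 9*I*√5)*(1 - 3) = (56*1225 + 9*I*√5)*(-2) = (68600 + 9*I*√5)*(-2) = -137200 - 18*I*√5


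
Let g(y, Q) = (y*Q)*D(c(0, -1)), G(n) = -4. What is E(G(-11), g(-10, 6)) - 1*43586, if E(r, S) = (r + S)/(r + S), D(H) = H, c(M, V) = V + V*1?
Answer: -43585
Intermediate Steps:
c(M, V) = 2*V (c(M, V) = V + V = 2*V)
g(y, Q) = -2*Q*y (g(y, Q) = (y*Q)*(2*(-1)) = (Q*y)*(-2) = -2*Q*y)
E(r, S) = 1 (E(r, S) = (S + r)/(S + r) = 1)
E(G(-11), g(-10, 6)) - 1*43586 = 1 - 1*43586 = 1 - 43586 = -43585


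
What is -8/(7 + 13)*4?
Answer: -8/5 ≈ -1.6000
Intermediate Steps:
-8/(7 + 13)*4 = -8/20*4 = -8*1/20*4 = -⅖*4 = -8/5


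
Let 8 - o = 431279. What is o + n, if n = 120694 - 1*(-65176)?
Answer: -245401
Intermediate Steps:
n = 185870 (n = 120694 + 65176 = 185870)
o = -431271 (o = 8 - 1*431279 = 8 - 431279 = -431271)
o + n = -431271 + 185870 = -245401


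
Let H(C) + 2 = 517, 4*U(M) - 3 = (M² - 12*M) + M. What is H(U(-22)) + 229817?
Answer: 230332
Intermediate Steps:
U(M) = ¾ - 11*M/4 + M²/4 (U(M) = ¾ + ((M² - 12*M) + M)/4 = ¾ + (M² - 11*M)/4 = ¾ + (-11*M/4 + M²/4) = ¾ - 11*M/4 + M²/4)
H(C) = 515 (H(C) = -2 + 517 = 515)
H(U(-22)) + 229817 = 515 + 229817 = 230332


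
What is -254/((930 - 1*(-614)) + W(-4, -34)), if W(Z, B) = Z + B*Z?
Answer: -127/838 ≈ -0.15155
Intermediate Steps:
-254/((930 - 1*(-614)) + W(-4, -34)) = -254/((930 - 1*(-614)) - 4*(1 - 34)) = -254/((930 + 614) - 4*(-33)) = -254/(1544 + 132) = -254/1676 = -254*1/1676 = -127/838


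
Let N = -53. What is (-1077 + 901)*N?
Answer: 9328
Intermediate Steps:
(-1077 + 901)*N = (-1077 + 901)*(-53) = -176*(-53) = 9328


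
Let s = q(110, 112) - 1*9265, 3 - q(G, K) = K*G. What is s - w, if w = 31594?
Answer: -53176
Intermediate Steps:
q(G, K) = 3 - G*K (q(G, K) = 3 - K*G = 3 - G*K)
s = -21582 (s = (3 - 1*110*112) - 1*9265 = (3 - 12320) - 9265 = -12317 - 9265 = -21582)
s - w = -21582 - 1*31594 = -21582 - 31594 = -53176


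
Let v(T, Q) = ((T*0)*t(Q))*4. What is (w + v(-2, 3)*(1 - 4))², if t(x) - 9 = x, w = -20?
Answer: 400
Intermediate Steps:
t(x) = 9 + x
v(T, Q) = 0 (v(T, Q) = ((T*0)*(9 + Q))*4 = (0*(9 + Q))*4 = 0*4 = 0)
(w + v(-2, 3)*(1 - 4))² = (-20 + 0*(1 - 4))² = (-20 + 0*(-3))² = (-20 + 0)² = (-20)² = 400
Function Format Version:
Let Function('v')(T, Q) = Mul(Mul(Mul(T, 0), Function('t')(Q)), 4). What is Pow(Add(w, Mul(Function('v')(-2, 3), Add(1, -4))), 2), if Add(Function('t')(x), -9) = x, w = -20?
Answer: 400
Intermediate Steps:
Function('t')(x) = Add(9, x)
Function('v')(T, Q) = 0 (Function('v')(T, Q) = Mul(Mul(Mul(T, 0), Add(9, Q)), 4) = Mul(Mul(0, Add(9, Q)), 4) = Mul(0, 4) = 0)
Pow(Add(w, Mul(Function('v')(-2, 3), Add(1, -4))), 2) = Pow(Add(-20, Mul(0, Add(1, -4))), 2) = Pow(Add(-20, Mul(0, -3)), 2) = Pow(Add(-20, 0), 2) = Pow(-20, 2) = 400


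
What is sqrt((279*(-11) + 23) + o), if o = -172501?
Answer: I*sqrt(175547) ≈ 418.98*I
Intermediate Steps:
sqrt((279*(-11) + 23) + o) = sqrt((279*(-11) + 23) - 172501) = sqrt((-3069 + 23) - 172501) = sqrt(-3046 - 172501) = sqrt(-175547) = I*sqrt(175547)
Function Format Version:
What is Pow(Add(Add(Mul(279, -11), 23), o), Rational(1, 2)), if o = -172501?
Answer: Mul(I, Pow(175547, Rational(1, 2))) ≈ Mul(418.98, I)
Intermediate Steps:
Pow(Add(Add(Mul(279, -11), 23), o), Rational(1, 2)) = Pow(Add(Add(Mul(279, -11), 23), -172501), Rational(1, 2)) = Pow(Add(Add(-3069, 23), -172501), Rational(1, 2)) = Pow(Add(-3046, -172501), Rational(1, 2)) = Pow(-175547, Rational(1, 2)) = Mul(I, Pow(175547, Rational(1, 2)))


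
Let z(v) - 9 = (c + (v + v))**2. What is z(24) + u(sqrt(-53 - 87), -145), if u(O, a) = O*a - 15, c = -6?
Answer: 1758 - 290*I*sqrt(35) ≈ 1758.0 - 1715.7*I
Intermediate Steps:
u(O, a) = -15 + O*a
z(v) = 9 + (-6 + 2*v)**2 (z(v) = 9 + (-6 + (v + v))**2 = 9 + (-6 + 2*v)**2)
z(24) + u(sqrt(-53 - 87), -145) = (9 + 4*(-3 + 24)**2) + (-15 + sqrt(-53 - 87)*(-145)) = (9 + 4*21**2) + (-15 + sqrt(-140)*(-145)) = (9 + 4*441) + (-15 + (2*I*sqrt(35))*(-145)) = (9 + 1764) + (-15 - 290*I*sqrt(35)) = 1773 + (-15 - 290*I*sqrt(35)) = 1758 - 290*I*sqrt(35)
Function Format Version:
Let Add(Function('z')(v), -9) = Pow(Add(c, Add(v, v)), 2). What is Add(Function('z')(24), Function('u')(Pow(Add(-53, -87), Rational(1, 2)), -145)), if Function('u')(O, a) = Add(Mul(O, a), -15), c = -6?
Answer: Add(1758, Mul(-290, I, Pow(35, Rational(1, 2)))) ≈ Add(1758.0, Mul(-1715.7, I))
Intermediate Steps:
Function('u')(O, a) = Add(-15, Mul(O, a))
Function('z')(v) = Add(9, Pow(Add(-6, Mul(2, v)), 2)) (Function('z')(v) = Add(9, Pow(Add(-6, Add(v, v)), 2)) = Add(9, Pow(Add(-6, Mul(2, v)), 2)))
Add(Function('z')(24), Function('u')(Pow(Add(-53, -87), Rational(1, 2)), -145)) = Add(Add(9, Mul(4, Pow(Add(-3, 24), 2))), Add(-15, Mul(Pow(Add(-53, -87), Rational(1, 2)), -145))) = Add(Add(9, Mul(4, Pow(21, 2))), Add(-15, Mul(Pow(-140, Rational(1, 2)), -145))) = Add(Add(9, Mul(4, 441)), Add(-15, Mul(Mul(2, I, Pow(35, Rational(1, 2))), -145))) = Add(Add(9, 1764), Add(-15, Mul(-290, I, Pow(35, Rational(1, 2))))) = Add(1773, Add(-15, Mul(-290, I, Pow(35, Rational(1, 2))))) = Add(1758, Mul(-290, I, Pow(35, Rational(1, 2))))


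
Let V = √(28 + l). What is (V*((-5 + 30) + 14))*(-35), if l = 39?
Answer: -1365*√67 ≈ -11173.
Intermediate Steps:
V = √67 (V = √(28 + 39) = √67 ≈ 8.1853)
(V*((-5 + 30) + 14))*(-35) = (√67*((-5 + 30) + 14))*(-35) = (√67*(25 + 14))*(-35) = (√67*39)*(-35) = (39*√67)*(-35) = -1365*√67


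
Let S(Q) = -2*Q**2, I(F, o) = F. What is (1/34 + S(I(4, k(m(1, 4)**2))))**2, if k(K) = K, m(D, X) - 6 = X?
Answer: 1181569/1156 ≈ 1022.1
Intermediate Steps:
m(D, X) = 6 + X
(1/34 + S(I(4, k(m(1, 4)**2))))**2 = (1/34 - 2*4**2)**2 = (1/34 - 2*16)**2 = (1/34 - 32)**2 = (-1087/34)**2 = 1181569/1156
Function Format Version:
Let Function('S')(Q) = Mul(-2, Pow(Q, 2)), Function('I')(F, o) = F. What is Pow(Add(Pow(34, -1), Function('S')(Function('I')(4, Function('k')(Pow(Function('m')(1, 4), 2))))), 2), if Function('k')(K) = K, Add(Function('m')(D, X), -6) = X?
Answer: Rational(1181569, 1156) ≈ 1022.1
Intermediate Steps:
Function('m')(D, X) = Add(6, X)
Pow(Add(Pow(34, -1), Function('S')(Function('I')(4, Function('k')(Pow(Function('m')(1, 4), 2))))), 2) = Pow(Add(Pow(34, -1), Mul(-2, Pow(4, 2))), 2) = Pow(Add(Rational(1, 34), Mul(-2, 16)), 2) = Pow(Add(Rational(1, 34), -32), 2) = Pow(Rational(-1087, 34), 2) = Rational(1181569, 1156)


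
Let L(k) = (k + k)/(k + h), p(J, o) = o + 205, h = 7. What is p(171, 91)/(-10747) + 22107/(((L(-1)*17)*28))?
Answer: -712892683/5115572 ≈ -139.36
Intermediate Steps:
p(J, o) = 205 + o
L(k) = 2*k/(7 + k) (L(k) = (k + k)/(k + 7) = (2*k)/(7 + k) = 2*k/(7 + k))
p(171, 91)/(-10747) + 22107/(((L(-1)*17)*28)) = (205 + 91)/(-10747) + 22107/((((2*(-1)/(7 - 1))*17)*28)) = 296*(-1/10747) + 22107/((((2*(-1)/6)*17)*28)) = -296/10747 + 22107/((((2*(-1)*(⅙))*17)*28)) = -296/10747 + 22107/((-⅓*17*28)) = -296/10747 + 22107/((-17/3*28)) = -296/10747 + 22107/(-476/3) = -296/10747 + 22107*(-3/476) = -296/10747 - 66321/476 = -712892683/5115572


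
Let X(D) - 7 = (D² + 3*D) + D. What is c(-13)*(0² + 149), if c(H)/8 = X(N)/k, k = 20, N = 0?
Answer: 2086/5 ≈ 417.20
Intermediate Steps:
X(D) = 7 + D² + 4*D (X(D) = 7 + ((D² + 3*D) + D) = 7 + (D² + 4*D) = 7 + D² + 4*D)
c(H) = 14/5 (c(H) = 8*((7 + 0² + 4*0)/20) = 8*((7 + 0 + 0)*(1/20)) = 8*(7*(1/20)) = 8*(7/20) = 14/5)
c(-13)*(0² + 149) = 14*(0² + 149)/5 = 14*(0 + 149)/5 = (14/5)*149 = 2086/5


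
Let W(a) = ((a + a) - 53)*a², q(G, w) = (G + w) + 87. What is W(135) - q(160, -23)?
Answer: 3954601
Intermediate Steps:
q(G, w) = 87 + G + w
W(a) = a²*(-53 + 2*a) (W(a) = (2*a - 53)*a² = (-53 + 2*a)*a² = a²*(-53 + 2*a))
W(135) - q(160, -23) = 135²*(-53 + 2*135) - (87 + 160 - 23) = 18225*(-53 + 270) - 1*224 = 18225*217 - 224 = 3954825 - 224 = 3954601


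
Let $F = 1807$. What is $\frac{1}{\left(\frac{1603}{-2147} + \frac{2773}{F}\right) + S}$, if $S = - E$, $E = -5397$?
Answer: $\frac{3879629}{20941414723} \approx 0.00018526$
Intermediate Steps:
$S = 5397$ ($S = \left(-1\right) \left(-5397\right) = 5397$)
$\frac{1}{\left(\frac{1603}{-2147} + \frac{2773}{F}\right) + S} = \frac{1}{\left(\frac{1603}{-2147} + \frac{2773}{1807}\right) + 5397} = \frac{1}{\left(1603 \left(- \frac{1}{2147}\right) + 2773 \cdot \frac{1}{1807}\right) + 5397} = \frac{1}{\left(- \frac{1603}{2147} + \frac{2773}{1807}\right) + 5397} = \frac{1}{\frac{3057010}{3879629} + 5397} = \frac{1}{\frac{20941414723}{3879629}} = \frac{3879629}{20941414723}$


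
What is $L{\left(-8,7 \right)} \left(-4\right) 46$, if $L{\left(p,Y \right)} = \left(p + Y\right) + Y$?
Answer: $-1104$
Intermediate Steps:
$L{\left(p,Y \right)} = p + 2 Y$ ($L{\left(p,Y \right)} = \left(Y + p\right) + Y = p + 2 Y$)
$L{\left(-8,7 \right)} \left(-4\right) 46 = \left(-8 + 2 \cdot 7\right) \left(-4\right) 46 = \left(-8 + 14\right) \left(-4\right) 46 = 6 \left(-4\right) 46 = \left(-24\right) 46 = -1104$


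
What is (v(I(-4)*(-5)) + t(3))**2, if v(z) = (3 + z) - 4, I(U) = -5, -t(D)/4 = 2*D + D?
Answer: 144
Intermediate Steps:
t(D) = -12*D (t(D) = -4*(2*D + D) = -12*D)
v(z) = -1 + z
(v(I(-4)*(-5)) + t(3))**2 = ((-1 - 5*(-5)) - 12*3)**2 = ((-1 + 25) - 36)**2 = (24 - 36)**2 = (-12)**2 = 144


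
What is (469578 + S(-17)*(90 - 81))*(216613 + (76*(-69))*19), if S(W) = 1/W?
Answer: 54929763777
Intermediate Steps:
(469578 + S(-17)*(90 - 81))*(216613 + (76*(-69))*19) = (469578 + (90 - 81)/(-17))*(216613 + (76*(-69))*19) = (469578 - 1/17*9)*(216613 - 5244*19) = (469578 - 9/17)*(216613 - 99636) = (7982817/17)*116977 = 54929763777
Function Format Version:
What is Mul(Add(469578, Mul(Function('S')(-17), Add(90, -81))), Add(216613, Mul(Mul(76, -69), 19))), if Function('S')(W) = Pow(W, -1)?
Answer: 54929763777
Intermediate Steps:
Mul(Add(469578, Mul(Function('S')(-17), Add(90, -81))), Add(216613, Mul(Mul(76, -69), 19))) = Mul(Add(469578, Mul(Pow(-17, -1), Add(90, -81))), Add(216613, Mul(Mul(76, -69), 19))) = Mul(Add(469578, Mul(Rational(-1, 17), 9)), Add(216613, Mul(-5244, 19))) = Mul(Add(469578, Rational(-9, 17)), Add(216613, -99636)) = Mul(Rational(7982817, 17), 116977) = 54929763777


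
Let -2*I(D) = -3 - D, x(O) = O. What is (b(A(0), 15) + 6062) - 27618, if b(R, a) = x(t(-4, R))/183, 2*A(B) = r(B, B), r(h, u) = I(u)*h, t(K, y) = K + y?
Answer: -3944752/183 ≈ -21556.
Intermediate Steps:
I(D) = 3/2 + D/2 (I(D) = -(-3 - D)/2 = 3/2 + D/2)
r(h, u) = h*(3/2 + u/2) (r(h, u) = (3/2 + u/2)*h = h*(3/2 + u/2))
A(B) = B*(3 + B)/4 (A(B) = (B*(3 + B)/2)/2 = B*(3 + B)/4)
b(R, a) = -4/183 + R/183 (b(R, a) = (-4 + R)/183 = (-4 + R)*(1/183) = -4/183 + R/183)
(b(A(0), 15) + 6062) - 27618 = ((-4/183 + ((¼)*0*(3 + 0))/183) + 6062) - 27618 = ((-4/183 + ((¼)*0*3)/183) + 6062) - 27618 = ((-4/183 + (1/183)*0) + 6062) - 27618 = ((-4/183 + 0) + 6062) - 27618 = (-4/183 + 6062) - 27618 = 1109342/183 - 27618 = -3944752/183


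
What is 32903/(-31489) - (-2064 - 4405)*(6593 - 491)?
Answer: 1242991651879/31489 ≈ 3.9474e+7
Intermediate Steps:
32903/(-31489) - (-2064 - 4405)*(6593 - 491) = 32903*(-1/31489) - (-6469)*6102 = -32903/31489 - 1*(-39473838) = -32903/31489 + 39473838 = 1242991651879/31489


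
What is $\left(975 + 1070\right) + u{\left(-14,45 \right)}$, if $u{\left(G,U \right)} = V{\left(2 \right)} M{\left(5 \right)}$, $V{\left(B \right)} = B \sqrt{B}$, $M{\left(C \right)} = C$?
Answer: $2045 + 10 \sqrt{2} \approx 2059.1$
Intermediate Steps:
$V{\left(B \right)} = B^{\frac{3}{2}}$
$u{\left(G,U \right)} = 10 \sqrt{2}$ ($u{\left(G,U \right)} = 2^{\frac{3}{2}} \cdot 5 = 2 \sqrt{2} \cdot 5 = 10 \sqrt{2}$)
$\left(975 + 1070\right) + u{\left(-14,45 \right)} = \left(975 + 1070\right) + 10 \sqrt{2} = 2045 + 10 \sqrt{2}$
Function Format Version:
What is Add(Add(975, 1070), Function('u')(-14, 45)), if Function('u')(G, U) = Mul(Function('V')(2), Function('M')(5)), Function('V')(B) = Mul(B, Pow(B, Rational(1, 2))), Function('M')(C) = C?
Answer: Add(2045, Mul(10, Pow(2, Rational(1, 2)))) ≈ 2059.1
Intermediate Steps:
Function('V')(B) = Pow(B, Rational(3, 2))
Function('u')(G, U) = Mul(10, Pow(2, Rational(1, 2))) (Function('u')(G, U) = Mul(Pow(2, Rational(3, 2)), 5) = Mul(Mul(2, Pow(2, Rational(1, 2))), 5) = Mul(10, Pow(2, Rational(1, 2))))
Add(Add(975, 1070), Function('u')(-14, 45)) = Add(Add(975, 1070), Mul(10, Pow(2, Rational(1, 2)))) = Add(2045, Mul(10, Pow(2, Rational(1, 2))))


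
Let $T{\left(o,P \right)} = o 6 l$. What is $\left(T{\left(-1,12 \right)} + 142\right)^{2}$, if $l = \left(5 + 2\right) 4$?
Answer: $676$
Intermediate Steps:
$l = 28$ ($l = 7 \cdot 4 = 28$)
$T{\left(o,P \right)} = 168 o$ ($T{\left(o,P \right)} = o 6 \cdot 28 = 6 o 28 = 168 o$)
$\left(T{\left(-1,12 \right)} + 142\right)^{2} = \left(168 \left(-1\right) + 142\right)^{2} = \left(-168 + 142\right)^{2} = \left(-26\right)^{2} = 676$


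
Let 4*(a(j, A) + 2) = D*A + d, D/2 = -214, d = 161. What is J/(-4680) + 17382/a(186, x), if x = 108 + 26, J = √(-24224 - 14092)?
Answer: -69528/57199 - I*√9579/2340 ≈ -1.2155 - 0.041826*I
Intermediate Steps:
D = -428 (D = 2*(-214) = -428)
J = 2*I*√9579 (J = √(-38316) = 2*I*√9579 ≈ 195.74*I)
x = 134
a(j, A) = 153/4 - 107*A (a(j, A) = -2 + (-428*A + 161)/4 = -2 + (161 - 428*A)/4 = -2 + (161/4 - 107*A) = 153/4 - 107*A)
J/(-4680) + 17382/a(186, x) = (2*I*√9579)/(-4680) + 17382/(153/4 - 107*134) = (2*I*√9579)*(-1/4680) + 17382/(153/4 - 14338) = -I*√9579/2340 + 17382/(-57199/4) = -I*√9579/2340 + 17382*(-4/57199) = -I*√9579/2340 - 69528/57199 = -69528/57199 - I*√9579/2340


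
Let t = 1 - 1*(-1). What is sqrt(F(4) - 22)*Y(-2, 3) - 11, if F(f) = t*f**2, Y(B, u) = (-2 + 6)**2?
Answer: -11 + 16*sqrt(10) ≈ 39.596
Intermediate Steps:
t = 2 (t = 1 + 1 = 2)
Y(B, u) = 16 (Y(B, u) = 4**2 = 16)
F(f) = 2*f**2
sqrt(F(4) - 22)*Y(-2, 3) - 11 = sqrt(2*4**2 - 22)*16 - 11 = sqrt(2*16 - 22)*16 - 11 = sqrt(32 - 22)*16 - 11 = sqrt(10)*16 - 11 = 16*sqrt(10) - 11 = -11 + 16*sqrt(10)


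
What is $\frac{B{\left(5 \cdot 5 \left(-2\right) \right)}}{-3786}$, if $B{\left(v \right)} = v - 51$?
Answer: $\frac{101}{3786} \approx 0.026677$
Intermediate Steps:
$B{\left(v \right)} = -51 + v$ ($B{\left(v \right)} = v - 51 = -51 + v$)
$\frac{B{\left(5 \cdot 5 \left(-2\right) \right)}}{-3786} = \frac{-51 + 5 \cdot 5 \left(-2\right)}{-3786} = \left(-51 + 25 \left(-2\right)\right) \left(- \frac{1}{3786}\right) = \left(-51 - 50\right) \left(- \frac{1}{3786}\right) = \left(-101\right) \left(- \frac{1}{3786}\right) = \frac{101}{3786}$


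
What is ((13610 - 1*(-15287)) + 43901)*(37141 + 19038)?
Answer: 4089718842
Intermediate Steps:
((13610 - 1*(-15287)) + 43901)*(37141 + 19038) = ((13610 + 15287) + 43901)*56179 = (28897 + 43901)*56179 = 72798*56179 = 4089718842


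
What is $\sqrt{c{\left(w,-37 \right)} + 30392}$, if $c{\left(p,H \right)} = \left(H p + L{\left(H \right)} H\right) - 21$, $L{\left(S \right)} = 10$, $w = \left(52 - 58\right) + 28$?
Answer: $3 \sqrt{3243} \approx 170.84$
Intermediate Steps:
$w = 22$ ($w = -6 + 28 = 22$)
$c{\left(p,H \right)} = -21 + 10 H + H p$ ($c{\left(p,H \right)} = \left(H p + 10 H\right) - 21 = \left(10 H + H p\right) - 21 = -21 + 10 H + H p$)
$\sqrt{c{\left(w,-37 \right)} + 30392} = \sqrt{\left(-21 + 10 \left(-37\right) - 814\right) + 30392} = \sqrt{\left(-21 - 370 - 814\right) + 30392} = \sqrt{-1205 + 30392} = \sqrt{29187} = 3 \sqrt{3243}$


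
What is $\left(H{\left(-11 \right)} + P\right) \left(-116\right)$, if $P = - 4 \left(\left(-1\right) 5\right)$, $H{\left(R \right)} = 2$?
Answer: $-2552$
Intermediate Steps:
$P = 20$ ($P = \left(-4\right) \left(-5\right) = 20$)
$\left(H{\left(-11 \right)} + P\right) \left(-116\right) = \left(2 + 20\right) \left(-116\right) = 22 \left(-116\right) = -2552$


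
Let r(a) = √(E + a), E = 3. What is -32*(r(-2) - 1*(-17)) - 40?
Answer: -616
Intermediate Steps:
r(a) = √(3 + a)
-32*(r(-2) - 1*(-17)) - 40 = -32*(√(3 - 2) - 1*(-17)) - 40 = -32*(√1 + 17) - 40 = -32*(1 + 17) - 40 = -32*18 - 40 = -576 - 40 = -616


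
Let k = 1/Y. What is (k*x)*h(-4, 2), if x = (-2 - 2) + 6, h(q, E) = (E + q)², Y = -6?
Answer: -4/3 ≈ -1.3333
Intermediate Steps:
x = 2 (x = -4 + 6 = 2)
k = -⅙ (k = 1/(-6) = -⅙ ≈ -0.16667)
(k*x)*h(-4, 2) = (-⅙*2)*(2 - 4)² = -⅓*(-2)² = -⅓*4 = -4/3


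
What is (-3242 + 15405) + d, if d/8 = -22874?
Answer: -170829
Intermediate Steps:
d = -182992 (d = 8*(-22874) = -182992)
(-3242 + 15405) + d = (-3242 + 15405) - 182992 = 12163 - 182992 = -170829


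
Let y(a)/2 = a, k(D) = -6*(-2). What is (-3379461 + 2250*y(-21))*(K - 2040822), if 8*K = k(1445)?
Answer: 14179461650001/2 ≈ 7.0897e+12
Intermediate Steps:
k(D) = 12
y(a) = 2*a
K = 3/2 (K = (⅛)*12 = 3/2 ≈ 1.5000)
(-3379461 + 2250*y(-21))*(K - 2040822) = (-3379461 + 2250*(2*(-21)))*(3/2 - 2040822) = (-3379461 + 2250*(-42))*(-4081641/2) = (-3379461 - 94500)*(-4081641/2) = -3473961*(-4081641/2) = 14179461650001/2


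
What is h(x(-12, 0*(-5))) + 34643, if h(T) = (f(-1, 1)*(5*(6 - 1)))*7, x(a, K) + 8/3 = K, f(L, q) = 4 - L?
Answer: 35518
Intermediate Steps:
x(a, K) = -8/3 + K
h(T) = 875 (h(T) = ((4 - 1*(-1))*(5*(6 - 1)))*7 = ((4 + 1)*(5*5))*7 = (5*25)*7 = 125*7 = 875)
h(x(-12, 0*(-5))) + 34643 = 875 + 34643 = 35518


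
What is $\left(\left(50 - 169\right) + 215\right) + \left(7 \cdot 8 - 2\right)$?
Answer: $150$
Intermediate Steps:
$\left(\left(50 - 169\right) + 215\right) + \left(7 \cdot 8 - 2\right) = \left(\left(50 - 169\right) + 215\right) + \left(56 - 2\right) = \left(-119 + 215\right) + 54 = 96 + 54 = 150$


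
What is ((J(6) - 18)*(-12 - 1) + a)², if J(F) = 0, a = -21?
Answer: 45369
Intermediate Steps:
((J(6) - 18)*(-12 - 1) + a)² = ((0 - 18)*(-12 - 1) - 21)² = (-18*(-13) - 21)² = (234 - 21)² = 213² = 45369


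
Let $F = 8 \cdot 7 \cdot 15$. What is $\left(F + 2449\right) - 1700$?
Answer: $1589$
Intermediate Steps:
$F = 840$ ($F = 56 \cdot 15 = 840$)
$\left(F + 2449\right) - 1700 = \left(840 + 2449\right) - 1700 = 3289 - 1700 = 1589$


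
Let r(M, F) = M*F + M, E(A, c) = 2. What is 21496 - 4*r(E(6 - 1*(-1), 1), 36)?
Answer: 21200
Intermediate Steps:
r(M, F) = M + F*M (r(M, F) = F*M + M = M + F*M)
21496 - 4*r(E(6 - 1*(-1), 1), 36) = 21496 - 8*(1 + 36) = 21496 - 8*37 = 21496 - 4*74 = 21496 - 296 = 21200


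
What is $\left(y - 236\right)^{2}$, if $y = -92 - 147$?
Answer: $225625$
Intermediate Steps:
$y = -239$
$\left(y - 236\right)^{2} = \left(-239 - 236\right)^{2} = \left(-475\right)^{2} = 225625$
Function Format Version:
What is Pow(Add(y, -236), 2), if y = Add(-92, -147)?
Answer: 225625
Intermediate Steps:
y = -239
Pow(Add(y, -236), 2) = Pow(Add(-239, -236), 2) = Pow(-475, 2) = 225625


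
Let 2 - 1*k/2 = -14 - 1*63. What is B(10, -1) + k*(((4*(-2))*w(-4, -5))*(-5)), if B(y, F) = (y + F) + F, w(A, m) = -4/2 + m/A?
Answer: -4732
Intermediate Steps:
w(A, m) = -2 + m/A (w(A, m) = -4*½ + m/A = -2 + m/A)
B(y, F) = y + 2*F (B(y, F) = (F + y) + F = y + 2*F)
k = 158 (k = 4 - 2*(-14 - 1*63) = 4 - 2*(-14 - 63) = 4 - 2*(-77) = 4 + 154 = 158)
B(10, -1) + k*(((4*(-2))*w(-4, -5))*(-5)) = (10 + 2*(-1)) + 158*(((4*(-2))*(-2 - 5/(-4)))*(-5)) = (10 - 2) + 158*(-8*(-2 - 5*(-¼))*(-5)) = 8 + 158*(-8*(-2 + 5/4)*(-5)) = 8 + 158*(-8*(-¾)*(-5)) = 8 + 158*(6*(-5)) = 8 + 158*(-30) = 8 - 4740 = -4732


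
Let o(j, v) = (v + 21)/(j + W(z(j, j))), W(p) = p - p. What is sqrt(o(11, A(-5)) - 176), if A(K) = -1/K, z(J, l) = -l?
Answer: I*sqrt(526570)/55 ≈ 13.194*I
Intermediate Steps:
W(p) = 0
o(j, v) = (21 + v)/j (o(j, v) = (v + 21)/(j + 0) = (21 + v)/j)
sqrt(o(11, A(-5)) - 176) = sqrt((21 - 1/(-5))/11 - 176) = sqrt((21 - 1*(-1/5))/11 - 176) = sqrt((21 + 1/5)/11 - 176) = sqrt((1/11)*(106/5) - 176) = sqrt(106/55 - 176) = sqrt(-9574/55) = I*sqrt(526570)/55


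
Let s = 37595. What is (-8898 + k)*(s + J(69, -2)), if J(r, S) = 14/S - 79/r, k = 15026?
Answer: 15892925104/69 ≈ 2.3033e+8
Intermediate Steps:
J(r, S) = -79/r + 14/S
(-8898 + k)*(s + J(69, -2)) = (-8898 + 15026)*(37595 + (-79/69 + 14/(-2))) = 6128*(37595 + (-79*1/69 + 14*(-½))) = 6128*(37595 + (-79/69 - 7)) = 6128*(37595 - 562/69) = 6128*(2593493/69) = 15892925104/69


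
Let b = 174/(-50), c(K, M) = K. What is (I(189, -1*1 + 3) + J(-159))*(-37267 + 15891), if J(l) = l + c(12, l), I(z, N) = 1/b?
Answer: 273912064/87 ≈ 3.1484e+6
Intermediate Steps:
b = -87/25 (b = 174*(-1/50) = -87/25 ≈ -3.4800)
I(z, N) = -25/87 (I(z, N) = 1/(-87/25) = -25/87)
J(l) = 12 + l (J(l) = l + 12 = 12 + l)
(I(189, -1*1 + 3) + J(-159))*(-37267 + 15891) = (-25/87 + (12 - 159))*(-37267 + 15891) = (-25/87 - 147)*(-21376) = -12814/87*(-21376) = 273912064/87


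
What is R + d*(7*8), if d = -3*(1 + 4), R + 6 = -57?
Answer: -903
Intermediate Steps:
R = -63 (R = -6 - 57 = -63)
d = -15 (d = -3*5 = -15)
R + d*(7*8) = -63 - 105*8 = -63 - 15*56 = -63 - 840 = -903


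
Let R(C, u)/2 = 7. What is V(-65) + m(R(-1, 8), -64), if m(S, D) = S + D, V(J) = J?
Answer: -115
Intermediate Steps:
R(C, u) = 14 (R(C, u) = 2*7 = 14)
m(S, D) = D + S
V(-65) + m(R(-1, 8), -64) = -65 + (-64 + 14) = -65 - 50 = -115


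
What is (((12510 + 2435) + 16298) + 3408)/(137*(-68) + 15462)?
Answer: 34651/6146 ≈ 5.6380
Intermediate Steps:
(((12510 + 2435) + 16298) + 3408)/(137*(-68) + 15462) = ((14945 + 16298) + 3408)/(-9316 + 15462) = (31243 + 3408)/6146 = 34651*(1/6146) = 34651/6146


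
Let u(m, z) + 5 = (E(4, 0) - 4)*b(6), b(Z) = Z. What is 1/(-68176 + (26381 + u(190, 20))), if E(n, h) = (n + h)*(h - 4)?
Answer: -1/41920 ≈ -2.3855e-5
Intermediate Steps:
E(n, h) = (-4 + h)*(h + n) (E(n, h) = (h + n)*(-4 + h) = (-4 + h)*(h + n))
u(m, z) = -125 (u(m, z) = -5 + ((0² - 4*0 - 4*4 + 0*4) - 4)*6 = -5 + ((0 + 0 - 16 + 0) - 4)*6 = -5 + (-16 - 4)*6 = -5 - 20*6 = -5 - 120 = -125)
1/(-68176 + (26381 + u(190, 20))) = 1/(-68176 + (26381 - 125)) = 1/(-68176 + 26256) = 1/(-41920) = -1/41920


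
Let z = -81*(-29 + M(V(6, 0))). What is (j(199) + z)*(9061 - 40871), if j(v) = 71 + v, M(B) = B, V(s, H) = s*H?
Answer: -83310390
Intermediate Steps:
V(s, H) = H*s
z = 2349 (z = -81*(-29 + 0*6) = -81*(-29 + 0) = -81*(-29) = 2349)
(j(199) + z)*(9061 - 40871) = ((71 + 199) + 2349)*(9061 - 40871) = (270 + 2349)*(-31810) = 2619*(-31810) = -83310390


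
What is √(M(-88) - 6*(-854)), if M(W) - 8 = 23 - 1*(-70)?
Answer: 5*√209 ≈ 72.284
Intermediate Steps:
M(W) = 101 (M(W) = 8 + (23 - 1*(-70)) = 8 + (23 + 70) = 8 + 93 = 101)
√(M(-88) - 6*(-854)) = √(101 - 6*(-854)) = √(101 + 5124) = √5225 = 5*√209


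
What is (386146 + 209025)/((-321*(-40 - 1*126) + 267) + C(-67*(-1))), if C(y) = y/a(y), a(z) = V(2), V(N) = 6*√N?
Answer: 2294869864536/206490509759 - 239258742*√2/206490509759 ≈ 11.112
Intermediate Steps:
a(z) = 6*√2
C(y) = y*√2/12 (C(y) = y/((6*√2)) = y*(√2/12) = y*√2/12)
(386146 + 209025)/((-321*(-40 - 1*126) + 267) + C(-67*(-1))) = (386146 + 209025)/((-321*(-40 - 1*126) + 267) + (-67*(-1))*√2/12) = 595171/((-321*(-40 - 126) + 267) + (1/12)*67*√2) = 595171/((-321*(-166) + 267) + 67*√2/12) = 595171/((53286 + 267) + 67*√2/12) = 595171/(53553 + 67*√2/12)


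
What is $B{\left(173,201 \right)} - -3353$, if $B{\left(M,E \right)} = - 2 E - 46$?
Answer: $2905$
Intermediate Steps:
$B{\left(M,E \right)} = -46 - 2 E$ ($B{\left(M,E \right)} = - 2 E - 46 = -46 - 2 E$)
$B{\left(173,201 \right)} - -3353 = \left(-46 - 402\right) - -3353 = \left(-46 - 402\right) + 3353 = -448 + 3353 = 2905$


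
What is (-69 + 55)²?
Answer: 196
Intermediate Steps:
(-69 + 55)² = (-14)² = 196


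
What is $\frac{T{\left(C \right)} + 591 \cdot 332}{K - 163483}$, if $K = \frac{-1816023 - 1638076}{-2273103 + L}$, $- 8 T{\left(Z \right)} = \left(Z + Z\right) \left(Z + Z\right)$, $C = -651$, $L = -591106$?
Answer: $\frac{29956761931}{312164017232} \approx 0.095965$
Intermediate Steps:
$T{\left(Z \right)} = - \frac{Z^{2}}{2}$ ($T{\left(Z \right)} = - \frac{\left(Z + Z\right) \left(Z + Z\right)}{8} = - \frac{2 Z 2 Z}{8} = - \frac{4 Z^{2}}{8} = - \frac{Z^{2}}{2}$)
$K = \frac{3454099}{2864209}$ ($K = \frac{-1816023 - 1638076}{-2273103 - 591106} = - \frac{3454099}{-2864209} = \left(-3454099\right) \left(- \frac{1}{2864209}\right) = \frac{3454099}{2864209} \approx 1.206$)
$\frac{T{\left(C \right)} + 591 \cdot 332}{K - 163483} = \frac{- \frac{\left(-651\right)^{2}}{2} + 591 \cdot 332}{\frac{3454099}{2864209} - 163483} = \frac{\left(- \frac{1}{2}\right) 423801 + 196212}{- \frac{468246025848}{2864209}} = \left(- \frac{423801}{2} + 196212\right) \left(- \frac{2864209}{468246025848}\right) = \left(- \frac{31377}{2}\right) \left(- \frac{2864209}{468246025848}\right) = \frac{29956761931}{312164017232}$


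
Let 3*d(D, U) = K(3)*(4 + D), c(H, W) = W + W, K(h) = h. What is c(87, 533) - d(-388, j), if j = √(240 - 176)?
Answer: 1450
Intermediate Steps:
c(H, W) = 2*W
j = 8 (j = √64 = 8)
d(D, U) = 4 + D (d(D, U) = (3*(4 + D))/3 = (12 + 3*D)/3 = 4 + D)
c(87, 533) - d(-388, j) = 2*533 - (4 - 388) = 1066 - 1*(-384) = 1066 + 384 = 1450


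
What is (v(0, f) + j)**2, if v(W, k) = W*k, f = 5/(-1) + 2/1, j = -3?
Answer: 9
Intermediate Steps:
f = -3 (f = 5*(-1) + 2*1 = -5 + 2 = -3)
(v(0, f) + j)**2 = (0*(-3) - 3)**2 = (0 - 3)**2 = (-3)**2 = 9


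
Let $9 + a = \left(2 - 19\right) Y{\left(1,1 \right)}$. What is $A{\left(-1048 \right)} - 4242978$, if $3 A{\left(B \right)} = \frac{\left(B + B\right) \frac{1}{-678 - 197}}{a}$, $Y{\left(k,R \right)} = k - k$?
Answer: $- \frac{100240357346}{23625} \approx -4.243 \cdot 10^{6}$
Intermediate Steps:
$Y{\left(k,R \right)} = 0$
$a = -9$ ($a = -9 + \left(2 - 19\right) 0 = -9 - 0 = -9 + 0 = -9$)
$A{\left(B \right)} = \frac{2 B}{23625}$ ($A{\left(B \right)} = \frac{\frac{B + B}{-678 - 197} \frac{1}{-9}}{3} = \frac{\frac{2 B}{-875} \left(- \frac{1}{9}\right)}{3} = \frac{2 B \left(- \frac{1}{875}\right) \left(- \frac{1}{9}\right)}{3} = \frac{- \frac{2 B}{875} \left(- \frac{1}{9}\right)}{3} = \frac{\frac{2}{7875} B}{3} = \frac{2 B}{23625}$)
$A{\left(-1048 \right)} - 4242978 = \frac{2}{23625} \left(-1048\right) - 4242978 = - \frac{2096}{23625} - 4242978 = - \frac{100240357346}{23625}$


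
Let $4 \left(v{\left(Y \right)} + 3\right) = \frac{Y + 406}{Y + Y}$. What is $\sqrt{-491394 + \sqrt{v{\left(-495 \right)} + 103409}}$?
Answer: $\frac{\sqrt{-53512806600 + 165 \sqrt{45043663390}}}{330} \approx 700.77 i$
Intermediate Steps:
$v{\left(Y \right)} = -3 + \frac{406 + Y}{8 Y}$ ($v{\left(Y \right)} = -3 + \frac{\left(Y + 406\right) \frac{1}{Y + Y}}{4} = -3 + \frac{\left(406 + Y\right) \frac{1}{2 Y}}{4} = -3 + \frac{\frac{1}{2} \frac{1}{Y} \left(406 + Y\right)}{4} = -3 + \frac{406 + Y}{8 Y}$)
$\sqrt{-491394 + \sqrt{v{\left(-495 \right)} + 103409}} = \sqrt{-491394 + \sqrt{\frac{406 - -11385}{8 \left(-495\right)} + 103409}} = \sqrt{-491394 + \sqrt{\frac{1}{8} \left(- \frac{1}{495}\right) \left(406 + 11385\right) + 103409}} = \sqrt{-491394 + \sqrt{\frac{1}{8} \left(- \frac{1}{495}\right) 11791 + 103409}} = \sqrt{-491394 + \sqrt{- \frac{11791}{3960} + 103409}} = \sqrt{-491394 + \sqrt{\frac{409487849}{3960}}} = \sqrt{-491394 + \frac{\sqrt{45043663390}}{660}}$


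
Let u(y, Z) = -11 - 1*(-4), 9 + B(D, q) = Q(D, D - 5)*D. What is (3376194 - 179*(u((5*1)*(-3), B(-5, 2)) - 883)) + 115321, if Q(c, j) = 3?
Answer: 3650825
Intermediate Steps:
B(D, q) = -9 + 3*D
u(y, Z) = -7 (u(y, Z) = -11 + 4 = -7)
(3376194 - 179*(u((5*1)*(-3), B(-5, 2)) - 883)) + 115321 = (3376194 - 179*(-7 - 883)) + 115321 = (3376194 - 179*(-890)) + 115321 = (3376194 + 159310) + 115321 = 3535504 + 115321 = 3650825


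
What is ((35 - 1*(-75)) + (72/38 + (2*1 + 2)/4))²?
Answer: 4601025/361 ≈ 12745.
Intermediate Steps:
((35 - 1*(-75)) + (72/38 + (2*1 + 2)/4))² = ((35 + 75) + (72*(1/38) + (2 + 2)*(¼)))² = (110 + (36/19 + 4*(¼)))² = (110 + (36/19 + 1))² = (110 + 55/19)² = (2145/19)² = 4601025/361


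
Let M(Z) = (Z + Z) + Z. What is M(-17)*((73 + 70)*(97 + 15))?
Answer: -816816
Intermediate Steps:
M(Z) = 3*Z (M(Z) = 2*Z + Z = 3*Z)
M(-17)*((73 + 70)*(97 + 15)) = (3*(-17))*((73 + 70)*(97 + 15)) = -7293*112 = -51*16016 = -816816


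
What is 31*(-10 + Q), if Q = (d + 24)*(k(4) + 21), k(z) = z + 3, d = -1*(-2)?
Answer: 22258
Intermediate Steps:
d = 2
k(z) = 3 + z
Q = 728 (Q = (2 + 24)*((3 + 4) + 21) = 26*(7 + 21) = 26*28 = 728)
31*(-10 + Q) = 31*(-10 + 728) = 31*718 = 22258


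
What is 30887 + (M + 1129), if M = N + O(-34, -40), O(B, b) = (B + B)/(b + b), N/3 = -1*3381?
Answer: 437477/20 ≈ 21874.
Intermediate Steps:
N = -10143 (N = 3*(-1*3381) = 3*(-3381) = -10143)
O(B, b) = B/b (O(B, b) = (2*B)/((2*b)) = (2*B)*(1/(2*b)) = B/b)
M = -202843/20 (M = -10143 - 34/(-40) = -10143 - 34*(-1/40) = -10143 + 17/20 = -202843/20 ≈ -10142.)
30887 + (M + 1129) = 30887 + (-202843/20 + 1129) = 30887 - 180263/20 = 437477/20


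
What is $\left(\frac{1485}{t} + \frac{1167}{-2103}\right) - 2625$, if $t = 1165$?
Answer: $- \frac{428631565}{163333} \approx -2624.3$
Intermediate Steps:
$\left(\frac{1485}{t} + \frac{1167}{-2103}\right) - 2625 = \left(\frac{1485}{1165} + \frac{1167}{-2103}\right) - 2625 = \left(1485 \cdot \frac{1}{1165} + 1167 \left(- \frac{1}{2103}\right)\right) - 2625 = \left(\frac{297}{233} - \frac{389}{701}\right) - 2625 = \frac{117560}{163333} - 2625 = - \frac{428631565}{163333}$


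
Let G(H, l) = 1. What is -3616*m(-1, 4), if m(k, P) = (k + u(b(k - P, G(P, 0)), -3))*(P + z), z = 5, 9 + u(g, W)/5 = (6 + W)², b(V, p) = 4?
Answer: 32544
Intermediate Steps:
u(g, W) = -45 + 5*(6 + W)²
m(k, P) = k*(5 + P) (m(k, P) = (k + (-45 + 5*(6 - 3)²))*(P + 5) = (k + (-45 + 5*3²))*(5 + P) = (k + (-45 + 5*9))*(5 + P) = (k + (-45 + 45))*(5 + P) = (k + 0)*(5 + P) = k*(5 + P))
-3616*m(-1, 4) = -(-3616)*(5 + 4) = -(-3616)*9 = -3616*(-9) = 32544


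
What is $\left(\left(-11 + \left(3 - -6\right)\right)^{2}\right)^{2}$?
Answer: $16$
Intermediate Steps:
$\left(\left(-11 + \left(3 - -6\right)\right)^{2}\right)^{2} = \left(\left(-11 + \left(3 + 6\right)\right)^{2}\right)^{2} = \left(\left(-11 + 9\right)^{2}\right)^{2} = \left(\left(-2\right)^{2}\right)^{2} = 4^{2} = 16$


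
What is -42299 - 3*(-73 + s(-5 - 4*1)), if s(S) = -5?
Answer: -42065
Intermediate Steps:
-42299 - 3*(-73 + s(-5 - 4*1)) = -42299 - 3*(-73 - 5) = -42299 - 3*(-78) = -42299 - 1*(-234) = -42299 + 234 = -42065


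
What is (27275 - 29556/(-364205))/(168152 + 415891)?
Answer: 9933720931/212711380815 ≈ 0.046700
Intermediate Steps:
(27275 - 29556/(-364205))/(168152 + 415891) = (27275 - 29556*(-1/364205))/584043 = (27275 + 29556/364205)*(1/584043) = (9933720931/364205)*(1/584043) = 9933720931/212711380815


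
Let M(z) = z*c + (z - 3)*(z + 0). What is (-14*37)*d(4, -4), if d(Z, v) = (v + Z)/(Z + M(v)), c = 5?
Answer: 0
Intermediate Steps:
M(z) = 5*z + z*(-3 + z) (M(z) = z*5 + (z - 3)*(z + 0) = 5*z + (-3 + z)*z = 5*z + z*(-3 + z))
d(Z, v) = (Z + v)/(Z + v*(2 + v)) (d(Z, v) = (v + Z)/(Z + v*(2 + v)) = (Z + v)/(Z + v*(2 + v)))
(-14*37)*d(4, -4) = (-14*37)*((4 - 4)/(4 - 4*(2 - 4))) = -518*0/(4 - 4*(-2)) = -518*0/(4 + 8) = -518*0/12 = -259*0/6 = -518*0 = 0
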